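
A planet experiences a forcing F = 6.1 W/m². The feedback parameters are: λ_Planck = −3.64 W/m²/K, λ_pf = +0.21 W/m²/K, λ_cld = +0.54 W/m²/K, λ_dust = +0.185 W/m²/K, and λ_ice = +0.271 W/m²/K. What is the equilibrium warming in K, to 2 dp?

Net feedback parameter λ = (−3.64) + (+0.21) + (+0.54) + (+0.185) + (+0.271) = -2.434 W/m²/K.
ΔT = −F/λ = −6.1/(-2.434) = 2.51 K.

2.51 K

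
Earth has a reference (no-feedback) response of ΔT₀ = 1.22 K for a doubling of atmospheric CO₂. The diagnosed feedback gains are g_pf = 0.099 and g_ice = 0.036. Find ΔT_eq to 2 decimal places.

Total gain g = 0.099 + 0.036 = 0.135.
Amplification A = 1/(1 − 0.135) = 1.156.
ΔT = 1.22 × 1.156 = 1.41 K.

1.41 K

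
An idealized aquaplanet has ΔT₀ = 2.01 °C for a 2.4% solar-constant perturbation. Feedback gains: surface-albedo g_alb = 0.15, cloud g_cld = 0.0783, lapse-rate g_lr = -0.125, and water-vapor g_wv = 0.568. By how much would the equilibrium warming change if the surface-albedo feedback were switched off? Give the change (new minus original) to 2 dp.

-1.92 °C

Original: g = 0.6713, ΔT = 2.01/(1−0.6713) = 6.1150 °C.
Without surface-albedo: g' = 0.5213, ΔT' = 2.01/(1−0.5213) = 4.1989 °C.
Change = 4.1989 − 6.1150 = -1.92 °C.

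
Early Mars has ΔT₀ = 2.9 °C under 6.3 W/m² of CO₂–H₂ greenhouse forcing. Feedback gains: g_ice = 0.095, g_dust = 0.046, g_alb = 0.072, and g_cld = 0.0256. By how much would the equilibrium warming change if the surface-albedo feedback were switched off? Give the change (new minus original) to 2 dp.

Original: g = 0.2386, ΔT = 2.9/(1−0.2386) = 3.8088 °C.
Without surface-albedo: g' = 0.1666, ΔT' = 2.9/(1−0.1666) = 3.4797 °C.
Change = 3.4797 − 3.8088 = -0.33 °C.

-0.33 °C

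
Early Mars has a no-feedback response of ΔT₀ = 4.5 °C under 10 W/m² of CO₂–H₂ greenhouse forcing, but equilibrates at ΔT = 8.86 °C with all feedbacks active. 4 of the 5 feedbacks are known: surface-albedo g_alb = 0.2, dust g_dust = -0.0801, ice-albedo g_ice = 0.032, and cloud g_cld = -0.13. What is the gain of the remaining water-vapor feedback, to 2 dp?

0.47

Amplification A = ΔT/ΔT₀ = 8.86/4.5 = 1.969.
Total gain g = 1 − 1/A = 1 − 1/1.969 = 0.4921.
Known gains sum to 0.2 − 0.0801 + 0.032 − 0.13 = 0.0219.
g_wv = 0.4921 − 0.0219 = 0.47.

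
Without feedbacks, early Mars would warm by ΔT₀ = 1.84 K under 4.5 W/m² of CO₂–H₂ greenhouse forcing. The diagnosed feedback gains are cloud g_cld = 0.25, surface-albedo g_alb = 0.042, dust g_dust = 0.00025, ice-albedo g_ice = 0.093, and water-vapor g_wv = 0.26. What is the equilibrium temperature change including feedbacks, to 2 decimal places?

5.19 K

Total gain g = 0.25 + 0.042 + 0.00025 + 0.093 + 0.26 = 0.64525.
Amplification A = 1/(1 − 0.64525) = 2.819.
ΔT = 1.84 × 2.819 = 5.19 K.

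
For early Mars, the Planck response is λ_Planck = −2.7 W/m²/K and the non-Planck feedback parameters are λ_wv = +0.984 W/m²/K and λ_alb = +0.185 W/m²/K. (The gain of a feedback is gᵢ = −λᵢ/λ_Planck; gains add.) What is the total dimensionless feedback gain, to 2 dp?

0.43

Convert to gains: g_wv = 0.984/2.7 = 0.3644; g_alb = 0.185/2.7 = 0.06852.
Total gain g = 0.43292.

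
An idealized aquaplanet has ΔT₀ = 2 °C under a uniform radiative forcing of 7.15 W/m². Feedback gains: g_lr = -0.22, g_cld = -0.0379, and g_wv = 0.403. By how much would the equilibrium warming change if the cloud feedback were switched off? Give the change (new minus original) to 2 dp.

Original: g = 0.1451, ΔT = 2/(1−0.1451) = 2.3395 °C.
Without cloud: g' = 0.183, ΔT' = 2/(1−0.183) = 2.4480 °C.
Change = 2.4480 − 2.3395 = 0.11 °C.

0.11 °C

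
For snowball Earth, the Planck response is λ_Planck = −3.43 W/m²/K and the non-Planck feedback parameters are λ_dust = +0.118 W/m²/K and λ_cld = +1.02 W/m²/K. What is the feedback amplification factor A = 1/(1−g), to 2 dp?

Convert to gains: g_dust = 0.118/3.43 = 0.0344; g_cld = 1.02/3.43 = 0.2974.
Total gain g = 0.3318.
A = 1/(1 − 0.3318) = 1.50.

1.50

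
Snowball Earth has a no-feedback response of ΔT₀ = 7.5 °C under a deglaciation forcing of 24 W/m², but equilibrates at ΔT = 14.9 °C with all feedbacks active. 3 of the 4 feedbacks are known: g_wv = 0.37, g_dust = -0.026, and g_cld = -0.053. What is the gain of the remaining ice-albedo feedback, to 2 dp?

Amplification A = ΔT/ΔT₀ = 14.9/7.5 = 1.987.
Total gain g = 1 − 1/A = 1 − 1/1.987 = 0.4967.
Known gains sum to 0.37 − 0.026 − 0.053 = 0.291.
g_ice = 0.4967 − 0.291 = 0.21.

0.21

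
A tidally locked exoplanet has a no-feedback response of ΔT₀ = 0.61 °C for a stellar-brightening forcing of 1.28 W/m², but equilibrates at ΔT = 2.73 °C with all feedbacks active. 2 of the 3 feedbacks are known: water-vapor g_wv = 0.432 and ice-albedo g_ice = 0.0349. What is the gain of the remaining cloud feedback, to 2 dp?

Amplification A = ΔT/ΔT₀ = 2.73/0.61 = 4.475.
Total gain g = 1 − 1/A = 1 − 1/4.475 = 0.7765.
Known gains sum to 0.432 + 0.0349 = 0.4669.
g_cld = 0.7765 − 0.4669 = 0.31.

0.31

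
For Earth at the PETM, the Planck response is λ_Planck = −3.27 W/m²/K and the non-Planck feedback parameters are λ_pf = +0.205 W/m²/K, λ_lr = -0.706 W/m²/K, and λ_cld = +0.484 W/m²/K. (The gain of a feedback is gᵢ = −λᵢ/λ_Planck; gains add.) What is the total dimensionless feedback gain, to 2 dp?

Convert to gains: g_pf = 0.205/3.27 = 0.06269; g_lr = -0.706/3.27 = -0.2159; g_cld = 0.484/3.27 = 0.148.
Total gain g = -0.00521.

-0.01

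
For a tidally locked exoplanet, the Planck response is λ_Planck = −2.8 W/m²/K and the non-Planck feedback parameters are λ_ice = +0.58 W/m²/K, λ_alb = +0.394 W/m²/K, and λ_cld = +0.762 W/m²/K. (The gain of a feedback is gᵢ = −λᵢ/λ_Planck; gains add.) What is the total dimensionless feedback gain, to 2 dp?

0.62

Convert to gains: g_ice = 0.58/2.8 = 0.2071; g_alb = 0.394/2.8 = 0.1407; g_cld = 0.762/2.8 = 0.2721.
Total gain g = 0.6199.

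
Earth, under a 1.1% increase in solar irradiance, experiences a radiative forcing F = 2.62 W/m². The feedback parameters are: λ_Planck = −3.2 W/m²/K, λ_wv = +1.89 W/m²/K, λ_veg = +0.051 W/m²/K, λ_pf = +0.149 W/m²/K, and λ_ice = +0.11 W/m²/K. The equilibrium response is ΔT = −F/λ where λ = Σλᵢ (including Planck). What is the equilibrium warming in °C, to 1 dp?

Net feedback parameter λ = (−3.2) + (+1.89) + (+0.051) + (+0.149) + (+0.11) = -1 W/m²/K.
ΔT = −F/λ = −2.62/(-1) = 2.6 °C.

2.6 °C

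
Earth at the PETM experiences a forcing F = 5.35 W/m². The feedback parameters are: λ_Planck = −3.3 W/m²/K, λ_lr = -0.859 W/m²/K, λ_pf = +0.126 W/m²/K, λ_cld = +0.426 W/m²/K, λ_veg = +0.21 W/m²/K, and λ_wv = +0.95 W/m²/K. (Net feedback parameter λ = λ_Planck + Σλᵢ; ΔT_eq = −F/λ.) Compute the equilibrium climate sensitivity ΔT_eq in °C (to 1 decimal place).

Net feedback parameter λ = (−3.3) + (-0.859) + (+0.126) + (+0.426) + (+0.21) + (+0.95) = -2.447 W/m²/K.
ΔT = −F/λ = −5.35/(-2.447) = 2.2 °C.

2.2 °C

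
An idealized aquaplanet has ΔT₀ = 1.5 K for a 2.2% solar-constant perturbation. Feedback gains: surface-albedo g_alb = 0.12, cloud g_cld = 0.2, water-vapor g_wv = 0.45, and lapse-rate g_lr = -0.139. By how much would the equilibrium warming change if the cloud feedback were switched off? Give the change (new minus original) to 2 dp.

Original: g = 0.631, ΔT = 1.5/(1−0.631) = 4.0650 K.
Without cloud: g' = 0.431, ΔT' = 1.5/(1−0.431) = 2.6362 K.
Change = 2.6362 − 4.0650 = -1.43 K.

-1.43 K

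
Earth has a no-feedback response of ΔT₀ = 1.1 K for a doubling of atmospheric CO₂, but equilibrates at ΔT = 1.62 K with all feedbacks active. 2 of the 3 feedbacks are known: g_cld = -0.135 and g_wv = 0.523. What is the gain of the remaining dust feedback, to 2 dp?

-0.07

Amplification A = ΔT/ΔT₀ = 1.62/1.1 = 1.473.
Total gain g = 1 − 1/A = 1 − 1/1.473 = 0.3211.
Known gains sum to -0.135 + 0.523 = 0.388.
g_dust = 0.3211 − 0.388 = -0.07.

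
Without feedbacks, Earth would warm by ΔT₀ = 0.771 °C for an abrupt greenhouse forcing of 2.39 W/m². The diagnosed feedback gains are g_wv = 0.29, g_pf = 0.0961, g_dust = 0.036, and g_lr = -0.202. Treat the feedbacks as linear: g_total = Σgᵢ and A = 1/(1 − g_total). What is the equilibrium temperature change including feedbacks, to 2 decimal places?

Total gain g = 0.29 + 0.0961 + 0.036 − 0.202 = 0.2201.
Amplification A = 1/(1 − 0.2201) = 1.282.
ΔT = 0.771 × 1.282 = 0.99 °C.

0.99 °C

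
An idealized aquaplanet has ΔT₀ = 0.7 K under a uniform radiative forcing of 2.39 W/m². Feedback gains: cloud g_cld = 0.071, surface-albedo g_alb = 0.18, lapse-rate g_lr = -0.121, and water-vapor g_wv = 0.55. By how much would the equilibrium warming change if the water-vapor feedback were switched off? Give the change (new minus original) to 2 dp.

Original: g = 0.68, ΔT = 0.7/(1−0.68) = 2.1875 K.
Without water-vapor: g' = 0.13, ΔT' = 0.7/(1−0.13) = 0.8046 K.
Change = 0.8046 − 2.1875 = -1.38 K.

-1.38 K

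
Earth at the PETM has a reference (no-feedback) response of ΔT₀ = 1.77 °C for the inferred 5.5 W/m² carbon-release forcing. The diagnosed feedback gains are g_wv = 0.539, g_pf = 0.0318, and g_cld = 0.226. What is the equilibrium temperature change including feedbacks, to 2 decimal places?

8.71 °C

Total gain g = 0.539 + 0.0318 + 0.226 = 0.7968.
Amplification A = 1/(1 − 0.7968) = 4.921.
ΔT = 1.77 × 4.921 = 8.71 °C.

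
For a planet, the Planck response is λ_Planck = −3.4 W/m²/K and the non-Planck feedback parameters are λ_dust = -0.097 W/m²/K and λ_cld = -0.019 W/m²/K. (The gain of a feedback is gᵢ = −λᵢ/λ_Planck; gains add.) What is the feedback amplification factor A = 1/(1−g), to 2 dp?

0.97

Convert to gains: g_dust = -0.097/3.4 = -0.02853; g_cld = -0.019/3.4 = -0.005588.
Total gain g = -0.034118.
A = 1/(1 + 0.034118) = 0.97.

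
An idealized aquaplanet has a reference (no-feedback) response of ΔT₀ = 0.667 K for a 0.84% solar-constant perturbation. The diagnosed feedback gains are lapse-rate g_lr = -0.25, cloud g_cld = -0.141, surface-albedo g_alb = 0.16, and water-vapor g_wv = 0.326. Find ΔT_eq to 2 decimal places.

Total gain g = -0.25 − 0.141 + 0.16 + 0.326 = 0.095.
Amplification A = 1/(1 − 0.095) = 1.105.
ΔT = 0.667 × 1.105 = 0.74 K.

0.74 K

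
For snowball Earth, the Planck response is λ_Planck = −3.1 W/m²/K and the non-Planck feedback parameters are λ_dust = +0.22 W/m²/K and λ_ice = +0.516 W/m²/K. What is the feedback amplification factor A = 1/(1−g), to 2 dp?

Convert to gains: g_dust = 0.22/3.1 = 0.07097; g_ice = 0.516/3.1 = 0.1665.
Total gain g = 0.23747.
A = 1/(1 − 0.23747) = 1.31.

1.31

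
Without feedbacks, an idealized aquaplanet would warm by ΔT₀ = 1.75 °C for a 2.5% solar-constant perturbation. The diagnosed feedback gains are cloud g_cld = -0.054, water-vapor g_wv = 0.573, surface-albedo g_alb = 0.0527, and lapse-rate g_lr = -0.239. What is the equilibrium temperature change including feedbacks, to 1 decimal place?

Total gain g = -0.054 + 0.573 + 0.0527 − 0.239 = 0.3327.
Amplification A = 1/(1 − 0.3327) = 1.499.
ΔT = 1.75 × 1.499 = 2.6 °C.

2.6 °C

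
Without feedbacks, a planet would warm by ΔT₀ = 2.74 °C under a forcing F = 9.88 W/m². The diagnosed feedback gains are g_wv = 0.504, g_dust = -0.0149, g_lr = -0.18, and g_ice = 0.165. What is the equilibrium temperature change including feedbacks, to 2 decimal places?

Total gain g = 0.504 − 0.0149 − 0.18 + 0.165 = 0.4741.
Amplification A = 1/(1 − 0.4741) = 1.902.
ΔT = 2.74 × 1.902 = 5.21 °C.

5.21 °C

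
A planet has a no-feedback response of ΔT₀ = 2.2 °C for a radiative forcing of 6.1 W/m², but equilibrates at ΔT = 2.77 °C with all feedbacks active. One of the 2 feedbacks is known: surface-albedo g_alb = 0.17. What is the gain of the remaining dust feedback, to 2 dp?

0.04

Amplification A = ΔT/ΔT₀ = 2.77/2.2 = 1.259.
Total gain g = 1 − 1/A = 1 − 1/1.259 = 0.2057.
The known gain is 0.17.
g_dust = 0.2057 − 0.17 = 0.04.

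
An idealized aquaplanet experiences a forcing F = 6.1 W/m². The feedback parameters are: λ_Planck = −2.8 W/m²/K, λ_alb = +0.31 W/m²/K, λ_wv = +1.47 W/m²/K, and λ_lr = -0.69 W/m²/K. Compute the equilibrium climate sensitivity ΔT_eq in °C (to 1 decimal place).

Net feedback parameter λ = (−2.8) + (+0.31) + (+1.47) + (-0.69) = -1.71 W/m²/K.
ΔT = −F/λ = −6.1/(-1.71) = 3.6 °C.

3.6 °C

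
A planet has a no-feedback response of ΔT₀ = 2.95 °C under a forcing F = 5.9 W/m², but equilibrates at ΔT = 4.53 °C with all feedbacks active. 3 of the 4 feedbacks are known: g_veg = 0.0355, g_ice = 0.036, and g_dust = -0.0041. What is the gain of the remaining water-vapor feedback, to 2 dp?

Amplification A = ΔT/ΔT₀ = 4.53/2.95 = 1.536.
Total gain g = 1 − 1/A = 1 − 1/1.536 = 0.349.
Known gains sum to 0.0355 + 0.036 − 0.0041 = 0.0674.
g_wv = 0.349 − 0.0674 = 0.28.

0.28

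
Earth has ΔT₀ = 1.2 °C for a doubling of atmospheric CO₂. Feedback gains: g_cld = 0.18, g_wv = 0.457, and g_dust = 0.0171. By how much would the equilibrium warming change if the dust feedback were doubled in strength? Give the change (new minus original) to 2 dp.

0.18 °C

Original: g = 0.6541, ΔT = 1.2/(1−0.6541) = 3.4692 °C.
With doubled dust: g' = 0.6712, ΔT' = 1.2/(1−0.6712) = 3.6496 °C.
Change = 3.6496 − 3.4692 = 0.18 °C.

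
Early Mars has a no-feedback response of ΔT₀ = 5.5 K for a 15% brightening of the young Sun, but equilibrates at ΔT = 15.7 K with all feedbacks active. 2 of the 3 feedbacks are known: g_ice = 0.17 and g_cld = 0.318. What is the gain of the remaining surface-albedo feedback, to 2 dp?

0.16

Amplification A = ΔT/ΔT₀ = 15.7/5.5 = 2.855.
Total gain g = 1 − 1/A = 1 − 1/2.855 = 0.6497.
Known gains sum to 0.17 + 0.318 = 0.488.
g_alb = 0.6497 − 0.488 = 0.16.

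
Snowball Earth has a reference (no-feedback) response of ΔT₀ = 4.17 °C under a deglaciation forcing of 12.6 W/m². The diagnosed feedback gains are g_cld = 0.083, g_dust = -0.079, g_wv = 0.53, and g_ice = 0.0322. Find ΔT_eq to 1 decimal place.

9.6 °C

Total gain g = 0.083 − 0.079 + 0.53 + 0.0322 = 0.5662.
Amplification A = 1/(1 − 0.5662) = 2.305.
ΔT = 4.17 × 2.305 = 9.6 °C.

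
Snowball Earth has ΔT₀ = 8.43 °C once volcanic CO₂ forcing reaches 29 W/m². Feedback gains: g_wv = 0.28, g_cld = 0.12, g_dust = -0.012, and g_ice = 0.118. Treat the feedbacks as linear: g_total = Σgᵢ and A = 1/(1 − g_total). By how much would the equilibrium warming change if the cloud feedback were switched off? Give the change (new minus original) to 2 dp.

-3.34 °C

Original: g = 0.506, ΔT = 8.43/(1−0.506) = 17.0648 °C.
Without cloud: g' = 0.386, ΔT' = 8.43/(1−0.386) = 13.7296 °C.
Change = 13.7296 − 17.0648 = -3.34 °C.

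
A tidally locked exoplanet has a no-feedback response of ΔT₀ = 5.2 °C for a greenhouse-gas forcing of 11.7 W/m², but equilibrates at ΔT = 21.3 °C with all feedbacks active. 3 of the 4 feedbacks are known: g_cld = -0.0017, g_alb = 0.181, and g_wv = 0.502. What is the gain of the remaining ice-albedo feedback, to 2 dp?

0.07

Amplification A = ΔT/ΔT₀ = 21.3/5.2 = 4.096.
Total gain g = 1 − 1/A = 1 − 1/4.096 = 0.7559.
Known gains sum to -0.0017 + 0.181 + 0.502 = 0.6813.
g_ice = 0.7559 − 0.6813 = 0.07.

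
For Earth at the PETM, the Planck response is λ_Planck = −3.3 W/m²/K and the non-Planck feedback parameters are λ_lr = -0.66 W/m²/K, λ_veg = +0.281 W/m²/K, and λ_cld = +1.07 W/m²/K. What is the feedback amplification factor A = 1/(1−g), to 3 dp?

Convert to gains: g_lr = -0.66/3.3 = -0.2; g_veg = 0.281/3.3 = 0.08515; g_cld = 1.07/3.3 = 0.3242.
Total gain g = 0.20935.
A = 1/(1 − 0.20935) = 1.265.

1.265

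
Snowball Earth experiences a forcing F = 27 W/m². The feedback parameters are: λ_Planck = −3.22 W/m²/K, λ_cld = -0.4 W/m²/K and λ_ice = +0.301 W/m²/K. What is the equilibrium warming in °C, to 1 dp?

Net feedback parameter λ = (−3.22) + (-0.4) + (+0.301) = -3.319 W/m²/K.
ΔT = −F/λ = −27/(-3.319) = 8.1 °C.

8.1 °C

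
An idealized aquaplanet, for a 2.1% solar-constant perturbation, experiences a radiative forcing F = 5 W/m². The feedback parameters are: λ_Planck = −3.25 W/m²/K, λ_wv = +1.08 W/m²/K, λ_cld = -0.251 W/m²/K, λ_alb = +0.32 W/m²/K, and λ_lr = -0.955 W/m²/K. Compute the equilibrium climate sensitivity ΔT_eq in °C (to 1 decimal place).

Net feedback parameter λ = (−3.25) + (+1.08) + (-0.251) + (+0.32) + (-0.955) = -3.056 W/m²/K.
ΔT = −F/λ = −5/(-3.056) = 1.6 °C.

1.6 °C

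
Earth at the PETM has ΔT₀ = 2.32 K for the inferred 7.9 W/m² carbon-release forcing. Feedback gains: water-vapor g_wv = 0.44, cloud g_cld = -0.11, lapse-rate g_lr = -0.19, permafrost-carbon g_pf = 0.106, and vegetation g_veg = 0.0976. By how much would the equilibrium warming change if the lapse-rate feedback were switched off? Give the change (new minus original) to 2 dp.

1.44 K

Original: g = 0.3436, ΔT = 2.32/(1−0.3436) = 3.5344 K.
Without lapse-rate: g' = 0.5336, ΔT' = 2.32/(1−0.5336) = 4.9743 K.
Change = 4.9743 − 3.5344 = 1.44 K.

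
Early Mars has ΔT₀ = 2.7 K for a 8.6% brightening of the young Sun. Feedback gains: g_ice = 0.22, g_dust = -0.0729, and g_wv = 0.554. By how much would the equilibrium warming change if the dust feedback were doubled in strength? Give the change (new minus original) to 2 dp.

Original: g = 0.7011, ΔT = 2.7/(1−0.7011) = 9.0331 K.
With doubled dust: g' = 0.6282, ΔT' = 2.7/(1−0.6282) = 7.2620 K.
Change = 7.2620 − 9.0331 = -1.77 K.

-1.77 K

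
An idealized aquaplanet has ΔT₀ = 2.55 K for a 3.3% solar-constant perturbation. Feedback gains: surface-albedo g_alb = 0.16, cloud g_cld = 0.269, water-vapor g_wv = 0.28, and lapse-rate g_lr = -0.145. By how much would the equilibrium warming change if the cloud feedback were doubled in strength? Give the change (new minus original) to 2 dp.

9.42 K

Original: g = 0.564, ΔT = 2.55/(1−0.564) = 5.8486 K.
With doubled cloud: g' = 0.833, ΔT' = 2.55/(1−0.833) = 15.2695 K.
Change = 15.2695 − 5.8486 = 9.42 K.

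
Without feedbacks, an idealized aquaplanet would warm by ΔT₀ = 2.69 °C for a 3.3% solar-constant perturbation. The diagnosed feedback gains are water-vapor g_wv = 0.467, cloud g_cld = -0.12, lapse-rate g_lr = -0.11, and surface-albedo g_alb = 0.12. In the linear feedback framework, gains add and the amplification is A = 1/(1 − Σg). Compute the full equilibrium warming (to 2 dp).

Total gain g = 0.467 − 0.12 − 0.11 + 0.12 = 0.357.
Amplification A = 1/(1 − 0.357) = 1.555.
ΔT = 2.69 × 1.555 = 4.18 °C.

4.18 °C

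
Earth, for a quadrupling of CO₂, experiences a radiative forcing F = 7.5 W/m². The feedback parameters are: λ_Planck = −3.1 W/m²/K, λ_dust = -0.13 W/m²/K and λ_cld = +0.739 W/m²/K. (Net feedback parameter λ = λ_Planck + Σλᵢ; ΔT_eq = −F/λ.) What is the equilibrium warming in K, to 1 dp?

3.0 K

Net feedback parameter λ = (−3.1) + (-0.13) + (+0.739) = -2.491 W/m²/K.
ΔT = −F/λ = −7.5/(-2.491) = 3.0 K.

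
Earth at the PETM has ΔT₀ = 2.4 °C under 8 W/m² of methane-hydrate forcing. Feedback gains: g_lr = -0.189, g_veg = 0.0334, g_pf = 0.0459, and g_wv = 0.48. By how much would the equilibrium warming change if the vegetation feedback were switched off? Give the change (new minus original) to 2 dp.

-0.19 °C

Original: g = 0.3703, ΔT = 2.4/(1−0.3703) = 3.8113 °C.
Without vegetation: g' = 0.3369, ΔT' = 2.4/(1−0.3369) = 3.6194 °C.
Change = 3.6194 − 3.8113 = -0.19 °C.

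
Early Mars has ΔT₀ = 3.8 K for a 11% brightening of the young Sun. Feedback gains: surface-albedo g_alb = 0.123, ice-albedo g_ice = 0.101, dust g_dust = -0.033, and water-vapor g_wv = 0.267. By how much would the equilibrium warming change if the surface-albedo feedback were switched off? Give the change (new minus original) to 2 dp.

-1.30 K

Original: g = 0.458, ΔT = 3.8/(1−0.458) = 7.0111 K.
Without surface-albedo: g' = 0.335, ΔT' = 3.8/(1−0.335) = 5.7143 K.
Change = 5.7143 − 7.0111 = -1.30 K.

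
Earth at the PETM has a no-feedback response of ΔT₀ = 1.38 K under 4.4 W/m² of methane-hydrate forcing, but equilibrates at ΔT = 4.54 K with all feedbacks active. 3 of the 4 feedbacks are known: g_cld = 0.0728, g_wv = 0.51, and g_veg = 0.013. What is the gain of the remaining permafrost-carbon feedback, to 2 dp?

0.10

Amplification A = ΔT/ΔT₀ = 4.54/1.38 = 3.29.
Total gain g = 1 − 1/A = 1 − 1/3.29 = 0.696.
Known gains sum to 0.0728 + 0.51 + 0.013 = 0.5958.
g_pf = 0.696 − 0.5958 = 0.10.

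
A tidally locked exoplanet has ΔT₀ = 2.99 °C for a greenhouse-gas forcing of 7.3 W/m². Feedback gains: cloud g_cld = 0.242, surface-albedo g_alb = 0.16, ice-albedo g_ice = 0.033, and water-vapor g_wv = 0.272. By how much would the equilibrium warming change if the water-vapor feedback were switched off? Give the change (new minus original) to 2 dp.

-4.91 °C

Original: g = 0.707, ΔT = 2.99/(1−0.707) = 10.2048 °C.
Without water-vapor: g' = 0.435, ΔT' = 2.99/(1−0.435) = 5.2920 °C.
Change = 5.2920 − 10.2048 = -4.91 °C.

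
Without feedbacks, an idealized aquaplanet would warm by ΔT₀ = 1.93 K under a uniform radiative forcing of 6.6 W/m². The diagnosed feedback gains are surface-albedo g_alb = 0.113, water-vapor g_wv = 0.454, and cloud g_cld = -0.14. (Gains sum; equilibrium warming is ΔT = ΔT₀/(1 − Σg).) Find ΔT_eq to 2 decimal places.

Total gain g = 0.113 + 0.454 − 0.14 = 0.427.
Amplification A = 1/(1 − 0.427) = 1.745.
ΔT = 1.93 × 1.745 = 3.37 K.

3.37 K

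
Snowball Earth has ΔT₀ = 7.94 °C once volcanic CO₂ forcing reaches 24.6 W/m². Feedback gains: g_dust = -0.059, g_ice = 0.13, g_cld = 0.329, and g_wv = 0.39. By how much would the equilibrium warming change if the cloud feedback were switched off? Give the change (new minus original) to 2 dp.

Original: g = 0.79, ΔT = 7.94/(1−0.79) = 37.8095 °C.
Without cloud: g' = 0.461, ΔT' = 7.94/(1−0.461) = 14.7310 °C.
Change = 14.7310 − 37.8095 = -23.08 °C.

-23.08 °C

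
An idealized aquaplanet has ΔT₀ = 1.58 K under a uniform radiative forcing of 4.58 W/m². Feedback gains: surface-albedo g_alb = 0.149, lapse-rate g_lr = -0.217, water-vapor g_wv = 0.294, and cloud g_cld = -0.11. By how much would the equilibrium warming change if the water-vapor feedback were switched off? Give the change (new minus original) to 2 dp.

Original: g = 0.116, ΔT = 1.58/(1−0.116) = 1.7873 K.
Without water-vapor: g' = -0.178, ΔT' = 1.58/(1+0.178) = 1.3413 K.
Change = 1.3413 − 1.7873 = -0.45 K.

-0.45 K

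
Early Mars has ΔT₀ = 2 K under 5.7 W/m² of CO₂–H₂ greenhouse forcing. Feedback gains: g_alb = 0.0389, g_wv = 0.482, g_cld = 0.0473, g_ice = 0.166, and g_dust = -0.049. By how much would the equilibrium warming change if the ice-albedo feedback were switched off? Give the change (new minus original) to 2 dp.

Original: g = 0.6852, ΔT = 2/(1−0.6852) = 6.3532 K.
Without ice-albedo: g' = 0.5192, ΔT' = 2/(1−0.5192) = 4.1597 K.
Change = 4.1597 − 6.3532 = -2.19 K.

-2.19 K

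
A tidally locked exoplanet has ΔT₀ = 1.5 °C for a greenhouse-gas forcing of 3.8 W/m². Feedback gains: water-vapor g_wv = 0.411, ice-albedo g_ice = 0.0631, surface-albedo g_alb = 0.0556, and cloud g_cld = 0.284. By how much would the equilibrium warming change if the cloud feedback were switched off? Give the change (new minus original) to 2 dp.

Original: g = 0.8137, ΔT = 1.5/(1−0.8137) = 8.0515 °C.
Without cloud: g' = 0.5297, ΔT' = 1.5/(1−0.5297) = 3.1895 °C.
Change = 3.1895 − 8.0515 = -4.86 °C.

-4.86 °C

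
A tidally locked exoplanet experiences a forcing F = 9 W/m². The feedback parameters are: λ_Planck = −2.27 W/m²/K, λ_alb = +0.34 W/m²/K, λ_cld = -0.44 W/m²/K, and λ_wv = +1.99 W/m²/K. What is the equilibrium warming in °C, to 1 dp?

Net feedback parameter λ = (−2.27) + (+0.34) + (-0.44) + (+1.99) = -0.38 W/m²/K.
ΔT = −F/λ = −9/(-0.38) = 23.7 °C.

23.7 °C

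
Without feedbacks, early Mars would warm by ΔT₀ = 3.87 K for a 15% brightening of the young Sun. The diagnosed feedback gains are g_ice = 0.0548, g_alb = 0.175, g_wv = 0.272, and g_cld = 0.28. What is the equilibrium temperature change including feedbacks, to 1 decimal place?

17.7 K

Total gain g = 0.0548 + 0.175 + 0.272 + 0.28 = 0.7818.
Amplification A = 1/(1 − 0.7818) = 4.583.
ΔT = 3.87 × 4.583 = 17.7 K.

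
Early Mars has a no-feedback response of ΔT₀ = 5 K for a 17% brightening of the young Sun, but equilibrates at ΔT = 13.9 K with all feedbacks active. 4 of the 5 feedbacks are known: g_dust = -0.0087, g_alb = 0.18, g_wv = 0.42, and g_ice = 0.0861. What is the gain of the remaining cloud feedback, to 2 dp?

Amplification A = ΔT/ΔT₀ = 13.9/5 = 2.78.
Total gain g = 1 − 1/A = 1 − 1/2.78 = 0.6403.
Known gains sum to -0.0087 + 0.18 + 0.42 + 0.0861 = 0.6774.
g_cld = 0.6403 − 0.6774 = -0.04.

-0.04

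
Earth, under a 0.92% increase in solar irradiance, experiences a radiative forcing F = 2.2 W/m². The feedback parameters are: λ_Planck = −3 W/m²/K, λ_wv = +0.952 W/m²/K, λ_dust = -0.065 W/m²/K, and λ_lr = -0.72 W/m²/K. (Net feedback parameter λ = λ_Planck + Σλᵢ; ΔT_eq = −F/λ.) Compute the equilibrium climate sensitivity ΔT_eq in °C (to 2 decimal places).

Net feedback parameter λ = (−3) + (+0.952) + (-0.065) + (-0.72) = -2.833 W/m²/K.
ΔT = −F/λ = −2.2/(-2.833) = 0.78 °C.

0.78 °C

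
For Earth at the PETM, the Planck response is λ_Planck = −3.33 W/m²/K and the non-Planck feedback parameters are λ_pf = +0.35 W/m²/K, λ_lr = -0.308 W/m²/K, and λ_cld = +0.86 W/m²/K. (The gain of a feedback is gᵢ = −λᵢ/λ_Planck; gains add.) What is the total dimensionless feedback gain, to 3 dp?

0.271

Convert to gains: g_pf = 0.35/3.33 = 0.1051; g_lr = -0.308/3.33 = -0.09249; g_cld = 0.86/3.33 = 0.2583.
Total gain g = 0.27091.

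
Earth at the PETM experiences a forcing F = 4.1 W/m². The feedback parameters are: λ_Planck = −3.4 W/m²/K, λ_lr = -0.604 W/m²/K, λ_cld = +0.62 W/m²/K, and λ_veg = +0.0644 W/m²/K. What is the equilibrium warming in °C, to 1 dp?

Net feedback parameter λ = (−3.4) + (-0.604) + (+0.62) + (+0.0644) = -3.3196 W/m²/K.
ΔT = −F/λ = −4.1/(-3.3196) = 1.2 °C.

1.2 °C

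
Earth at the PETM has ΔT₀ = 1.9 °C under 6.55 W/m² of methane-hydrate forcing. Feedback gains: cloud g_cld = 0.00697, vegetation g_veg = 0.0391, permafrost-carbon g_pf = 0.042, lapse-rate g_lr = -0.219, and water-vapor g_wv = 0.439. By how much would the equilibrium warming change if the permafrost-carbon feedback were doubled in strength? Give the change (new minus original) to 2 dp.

Original: g = 0.30807, ΔT = 1.9/(1−0.30807) = 2.7459 °C.
With doubled permafrost-carbon: g' = 0.35007, ΔT' = 1.9/(1−0.35007) = 2.9234 °C.
Change = 2.9234 − 2.7459 = 0.18 °C.

0.18 °C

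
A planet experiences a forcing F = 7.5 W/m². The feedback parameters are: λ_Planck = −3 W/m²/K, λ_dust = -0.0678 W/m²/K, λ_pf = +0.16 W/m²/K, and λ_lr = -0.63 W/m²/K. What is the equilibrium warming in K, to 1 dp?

2.1 K

Net feedback parameter λ = (−3) + (-0.0678) + (+0.16) + (-0.63) = -3.5378 W/m²/K.
ΔT = −F/λ = −7.5/(-3.5378) = 2.1 K.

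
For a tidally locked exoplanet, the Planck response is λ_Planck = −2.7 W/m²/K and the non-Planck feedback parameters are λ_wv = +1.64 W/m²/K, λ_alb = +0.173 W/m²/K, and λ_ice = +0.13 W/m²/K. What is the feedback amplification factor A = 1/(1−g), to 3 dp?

3.567

Convert to gains: g_wv = 1.64/2.7 = 0.6074; g_alb = 0.173/2.7 = 0.06407; g_ice = 0.13/2.7 = 0.04815.
Total gain g = 0.71962.
A = 1/(1 − 0.71962) = 3.567.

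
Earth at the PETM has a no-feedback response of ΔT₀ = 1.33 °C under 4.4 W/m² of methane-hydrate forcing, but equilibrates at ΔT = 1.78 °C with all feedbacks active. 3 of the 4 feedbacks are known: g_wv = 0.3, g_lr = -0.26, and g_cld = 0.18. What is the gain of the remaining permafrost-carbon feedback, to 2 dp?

Amplification A = ΔT/ΔT₀ = 1.78/1.33 = 1.338.
Total gain g = 1 − 1/A = 1 − 1/1.338 = 0.2526.
Known gains sum to 0.3 − 0.26 + 0.18 = 0.22.
g_pf = 0.2526 − 0.22 = 0.03.

0.03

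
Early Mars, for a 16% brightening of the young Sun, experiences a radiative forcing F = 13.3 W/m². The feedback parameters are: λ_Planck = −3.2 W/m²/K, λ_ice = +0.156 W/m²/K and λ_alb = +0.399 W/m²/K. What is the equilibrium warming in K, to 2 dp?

Net feedback parameter λ = (−3.2) + (+0.156) + (+0.399) = -2.645 W/m²/K.
ΔT = −F/λ = −13.3/(-2.645) = 5.03 K.

5.03 K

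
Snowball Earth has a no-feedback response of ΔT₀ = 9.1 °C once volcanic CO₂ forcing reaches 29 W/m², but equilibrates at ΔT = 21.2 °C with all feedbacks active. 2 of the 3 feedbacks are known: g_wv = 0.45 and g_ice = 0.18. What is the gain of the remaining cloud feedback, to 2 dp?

-0.06

Amplification A = ΔT/ΔT₀ = 21.2/9.1 = 2.33.
Total gain g = 1 − 1/A = 1 − 1/2.33 = 0.5708.
Known gains sum to 0.45 + 0.18 = 0.63.
g_cld = 0.5708 − 0.63 = -0.06.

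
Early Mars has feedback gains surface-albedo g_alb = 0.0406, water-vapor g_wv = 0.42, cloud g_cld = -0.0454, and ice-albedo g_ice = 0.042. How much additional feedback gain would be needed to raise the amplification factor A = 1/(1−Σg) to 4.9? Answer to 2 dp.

Current total gain = 0.4572.
Target gain for A = 4.9: g* = 1 − 1/4.9 = 0.7959.
Additional gain needed = 0.7959 − 0.4572 = 0.34.

0.34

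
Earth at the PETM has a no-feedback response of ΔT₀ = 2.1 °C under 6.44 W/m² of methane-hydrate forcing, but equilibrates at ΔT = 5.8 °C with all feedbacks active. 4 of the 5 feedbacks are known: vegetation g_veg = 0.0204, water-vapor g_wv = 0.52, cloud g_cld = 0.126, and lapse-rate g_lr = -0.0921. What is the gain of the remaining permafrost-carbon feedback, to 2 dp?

Amplification A = ΔT/ΔT₀ = 5.8/2.1 = 2.762.
Total gain g = 1 − 1/A = 1 − 1/2.762 = 0.6379.
Known gains sum to 0.0204 + 0.52 + 0.126 − 0.0921 = 0.5743.
g_pf = 0.6379 − 0.5743 = 0.06.

0.06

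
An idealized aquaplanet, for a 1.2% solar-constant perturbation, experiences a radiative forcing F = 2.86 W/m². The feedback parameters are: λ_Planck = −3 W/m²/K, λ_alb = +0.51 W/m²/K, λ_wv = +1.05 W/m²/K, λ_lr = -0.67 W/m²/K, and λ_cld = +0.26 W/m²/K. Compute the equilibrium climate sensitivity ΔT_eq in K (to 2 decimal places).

Net feedback parameter λ = (−3) + (+0.51) + (+1.05) + (-0.67) + (+0.26) = -1.85 W/m²/K.
ΔT = −F/λ = −2.86/(-1.85) = 1.55 K.

1.55 K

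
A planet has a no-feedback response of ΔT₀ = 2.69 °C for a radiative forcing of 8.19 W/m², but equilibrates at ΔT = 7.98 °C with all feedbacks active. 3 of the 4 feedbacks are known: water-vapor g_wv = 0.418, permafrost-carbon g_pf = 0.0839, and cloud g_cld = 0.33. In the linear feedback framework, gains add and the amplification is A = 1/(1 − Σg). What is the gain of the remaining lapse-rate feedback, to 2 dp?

-0.17

Amplification A = ΔT/ΔT₀ = 7.98/2.69 = 2.967.
Total gain g = 1 − 1/A = 1 − 1/2.967 = 0.663.
Known gains sum to 0.418 + 0.0839 + 0.33 = 0.8319.
g_lr = 0.663 − 0.8319 = -0.17.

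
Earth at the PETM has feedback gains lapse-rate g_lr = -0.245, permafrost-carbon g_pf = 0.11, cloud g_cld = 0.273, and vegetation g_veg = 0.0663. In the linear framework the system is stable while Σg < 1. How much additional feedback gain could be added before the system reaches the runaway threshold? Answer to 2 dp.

0.80

Current total gain = -0.245 + 0.11 + 0.273 + 0.0663 = 0.2043.
Margin to runaway = 1 − 0.2043 = 0.80.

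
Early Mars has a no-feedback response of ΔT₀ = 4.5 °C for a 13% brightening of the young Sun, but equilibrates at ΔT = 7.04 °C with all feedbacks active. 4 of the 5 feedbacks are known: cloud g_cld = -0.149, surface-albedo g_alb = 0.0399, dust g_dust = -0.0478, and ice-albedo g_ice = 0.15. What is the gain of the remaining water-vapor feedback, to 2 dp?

Amplification A = ΔT/ΔT₀ = 7.04/4.5 = 1.564.
Total gain g = 1 − 1/A = 1 − 1/1.564 = 0.3606.
Known gains sum to -0.149 + 0.0399 − 0.0478 + 0.15 = -0.0069.
g_wv = 0.3606 + 0.0069 = 0.37.

0.37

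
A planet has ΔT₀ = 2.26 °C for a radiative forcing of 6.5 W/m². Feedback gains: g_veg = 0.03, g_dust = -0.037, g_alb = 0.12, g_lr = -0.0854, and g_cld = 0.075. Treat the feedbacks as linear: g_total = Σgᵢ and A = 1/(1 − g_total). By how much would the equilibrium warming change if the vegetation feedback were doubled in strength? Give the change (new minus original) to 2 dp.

0.09 °C

Original: g = 0.1026, ΔT = 2.26/(1−0.1026) = 2.5184 °C.
With doubled vegetation: g' = 0.1326, ΔT' = 2.26/(1−0.1326) = 2.6055 °C.
Change = 2.6055 − 2.5184 = 0.09 °C.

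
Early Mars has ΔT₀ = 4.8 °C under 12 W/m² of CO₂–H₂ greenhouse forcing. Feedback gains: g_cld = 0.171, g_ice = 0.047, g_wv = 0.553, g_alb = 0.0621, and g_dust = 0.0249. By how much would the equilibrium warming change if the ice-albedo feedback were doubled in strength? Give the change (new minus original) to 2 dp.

16.72 °C

Original: g = 0.858, ΔT = 4.8/(1−0.858) = 33.8028 °C.
With doubled ice-albedo: g' = 0.905, ΔT' = 4.8/(1−0.905) = 50.5263 °C.
Change = 50.5263 − 33.8028 = 16.72 °C.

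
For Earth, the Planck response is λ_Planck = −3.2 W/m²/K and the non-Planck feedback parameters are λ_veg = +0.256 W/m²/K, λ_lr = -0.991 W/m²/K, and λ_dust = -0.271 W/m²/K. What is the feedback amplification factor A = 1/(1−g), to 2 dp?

Convert to gains: g_veg = 0.256/3.2 = 0.08; g_lr = -0.991/3.2 = -0.3097; g_dust = -0.271/3.2 = -0.08469.
Total gain g = -0.31439.
A = 1/(1 + 0.31439) = 0.76.

0.76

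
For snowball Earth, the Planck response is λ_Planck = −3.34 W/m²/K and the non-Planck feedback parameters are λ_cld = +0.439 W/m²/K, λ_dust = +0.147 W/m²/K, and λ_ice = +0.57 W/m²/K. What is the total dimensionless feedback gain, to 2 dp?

Convert to gains: g_cld = 0.439/3.34 = 0.1314; g_dust = 0.147/3.34 = 0.04401; g_ice = 0.57/3.34 = 0.1707.
Total gain g = 0.34611.

0.35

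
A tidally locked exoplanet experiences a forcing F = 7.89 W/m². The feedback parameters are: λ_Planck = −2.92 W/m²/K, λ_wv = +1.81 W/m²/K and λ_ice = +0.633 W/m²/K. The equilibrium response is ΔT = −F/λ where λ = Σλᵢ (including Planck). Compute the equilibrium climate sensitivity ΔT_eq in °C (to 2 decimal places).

Net feedback parameter λ = (−2.92) + (+1.81) + (+0.633) = -0.477 W/m²/K.
ΔT = −F/λ = −7.89/(-0.477) = 16.54 °C.

16.54 °C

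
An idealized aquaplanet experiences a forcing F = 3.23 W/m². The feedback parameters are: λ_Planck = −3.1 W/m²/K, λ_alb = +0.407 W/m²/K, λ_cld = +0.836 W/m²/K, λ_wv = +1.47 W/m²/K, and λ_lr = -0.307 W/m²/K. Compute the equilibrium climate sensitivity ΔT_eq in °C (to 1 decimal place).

4.7 °C

Net feedback parameter λ = (−3.1) + (+0.407) + (+0.836) + (+1.47) + (-0.307) = -0.694 W/m²/K.
ΔT = −F/λ = −3.23/(-0.694) = 4.7 °C.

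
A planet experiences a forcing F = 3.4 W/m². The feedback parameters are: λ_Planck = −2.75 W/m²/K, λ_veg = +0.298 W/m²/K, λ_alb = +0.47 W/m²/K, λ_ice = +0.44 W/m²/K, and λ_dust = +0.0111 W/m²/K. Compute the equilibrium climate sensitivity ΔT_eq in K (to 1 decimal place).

Net feedback parameter λ = (−2.75) + (+0.298) + (+0.47) + (+0.44) + (+0.0111) = -1.5309 W/m²/K.
ΔT = −F/λ = −3.4/(-1.5309) = 2.2 K.

2.2 K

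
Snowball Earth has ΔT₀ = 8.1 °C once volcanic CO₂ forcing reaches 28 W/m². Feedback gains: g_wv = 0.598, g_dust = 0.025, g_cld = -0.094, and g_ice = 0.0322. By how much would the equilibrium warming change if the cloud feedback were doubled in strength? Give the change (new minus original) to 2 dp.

Original: g = 0.5612, ΔT = 8.1/(1−0.5612) = 18.4594 °C.
With doubled cloud: g' = 0.4672, ΔT' = 8.1/(1−0.4672) = 15.2027 °C.
Change = 15.2027 − 18.4594 = -3.26 °C.

-3.26 °C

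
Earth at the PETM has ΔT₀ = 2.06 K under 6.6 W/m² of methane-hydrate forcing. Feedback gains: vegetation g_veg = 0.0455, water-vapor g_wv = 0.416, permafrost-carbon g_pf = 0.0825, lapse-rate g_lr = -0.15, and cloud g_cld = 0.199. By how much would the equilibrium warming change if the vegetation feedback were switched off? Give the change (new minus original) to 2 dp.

Original: g = 0.593, ΔT = 2.06/(1−0.593) = 5.0614 K.
Without vegetation: g' = 0.5475, ΔT' = 2.06/(1−0.5475) = 4.5525 K.
Change = 4.5525 − 5.0614 = -0.51 K.

-0.51 K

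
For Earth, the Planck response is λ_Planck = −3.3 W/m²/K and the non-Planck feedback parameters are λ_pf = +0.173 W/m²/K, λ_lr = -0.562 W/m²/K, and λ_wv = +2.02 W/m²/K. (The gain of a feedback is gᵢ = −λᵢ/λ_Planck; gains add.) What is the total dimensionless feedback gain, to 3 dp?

0.494

Convert to gains: g_pf = 0.173/3.3 = 0.05242; g_lr = -0.562/3.3 = -0.1703; g_wv = 2.02/3.3 = 0.6121.
Total gain g = 0.49422.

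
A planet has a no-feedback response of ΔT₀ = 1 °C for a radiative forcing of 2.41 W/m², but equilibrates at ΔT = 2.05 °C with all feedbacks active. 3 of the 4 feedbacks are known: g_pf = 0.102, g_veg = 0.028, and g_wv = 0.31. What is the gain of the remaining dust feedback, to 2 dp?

0.07

Amplification A = ΔT/ΔT₀ = 2.05/1 = 2.05.
Total gain g = 1 − 1/A = 1 − 1/2.05 = 0.5122.
Known gains sum to 0.102 + 0.028 + 0.31 = 0.44.
g_dust = 0.5122 − 0.44 = 0.07.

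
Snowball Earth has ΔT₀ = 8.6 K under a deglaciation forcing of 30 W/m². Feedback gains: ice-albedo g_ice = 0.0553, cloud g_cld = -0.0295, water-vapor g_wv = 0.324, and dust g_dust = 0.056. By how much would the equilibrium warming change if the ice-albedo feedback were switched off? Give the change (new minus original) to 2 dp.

Original: g = 0.4058, ΔT = 8.6/(1−0.4058) = 14.4732 K.
Without ice-albedo: g' = 0.3505, ΔT' = 8.6/(1−0.3505) = 13.2410 K.
Change = 13.2410 − 14.4732 = -1.23 K.

-1.23 K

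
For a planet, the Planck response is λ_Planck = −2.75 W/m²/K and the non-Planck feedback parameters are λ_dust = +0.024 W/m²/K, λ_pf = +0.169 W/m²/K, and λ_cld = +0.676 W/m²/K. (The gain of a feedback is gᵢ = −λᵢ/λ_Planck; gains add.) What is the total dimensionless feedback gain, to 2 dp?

0.32

Convert to gains: g_dust = 0.024/2.75 = 0.008727; g_pf = 0.169/2.75 = 0.06145; g_cld = 0.676/2.75 = 0.2458.
Total gain g = 0.315977.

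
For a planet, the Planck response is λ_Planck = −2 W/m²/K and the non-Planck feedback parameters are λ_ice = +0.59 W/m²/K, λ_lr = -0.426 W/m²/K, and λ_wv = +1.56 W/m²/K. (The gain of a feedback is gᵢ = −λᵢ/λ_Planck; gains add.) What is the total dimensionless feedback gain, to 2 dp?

0.86

Convert to gains: g_ice = 0.59/2 = 0.295; g_lr = -0.426/2 = -0.213; g_wv = 1.56/2 = 0.78.
Total gain g = 0.862.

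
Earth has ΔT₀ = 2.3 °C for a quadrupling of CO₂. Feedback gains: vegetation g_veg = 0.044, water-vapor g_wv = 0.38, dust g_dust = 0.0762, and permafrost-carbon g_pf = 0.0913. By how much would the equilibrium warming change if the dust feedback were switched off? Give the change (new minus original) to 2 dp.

-0.89 °C

Original: g = 0.5915, ΔT = 2.3/(1−0.5915) = 5.6304 °C.
Without dust: g' = 0.5153, ΔT' = 2.3/(1−0.5153) = 4.7452 °C.
Change = 4.7452 − 5.6304 = -0.89 °C.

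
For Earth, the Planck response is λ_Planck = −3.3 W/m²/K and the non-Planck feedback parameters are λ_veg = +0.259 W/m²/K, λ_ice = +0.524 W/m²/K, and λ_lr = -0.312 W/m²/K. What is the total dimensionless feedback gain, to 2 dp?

0.14

Convert to gains: g_veg = 0.259/3.3 = 0.07848; g_ice = 0.524/3.3 = 0.1588; g_lr = -0.312/3.3 = -0.09455.
Total gain g = 0.14273.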